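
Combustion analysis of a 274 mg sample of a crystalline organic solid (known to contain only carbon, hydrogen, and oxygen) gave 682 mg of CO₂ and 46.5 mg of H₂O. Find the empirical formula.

mol C = 0.682 g CO₂ ÷ 44.009 g/mol = 0.01550 mol
mol H = 2 × 0.0465 g H₂O ÷ 18.015 g/mol = 0.005162 mol
mass O = 0.274 − (0.1861 + 0.005204) = 0.08266 g → mol O = 0.08266 ÷ 15.999 = 0.005167 mol
Divide by the smallest (0.005162 mol): C 3.002, H 1.000, O 1.001

C3HO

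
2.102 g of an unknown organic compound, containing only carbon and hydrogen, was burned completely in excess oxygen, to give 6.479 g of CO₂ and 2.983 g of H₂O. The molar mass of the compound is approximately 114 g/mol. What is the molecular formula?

C8H18

mol C = 6.479 g CO₂ ÷ 44.009 g/mol = 0.14722 mol
mol H = 2 × 2.983 g H₂O ÷ 18.015 g/mol = 0.33117 mol
Divide by the smallest (0.14722 mol): C 1.000, H 2.249
Multiplying each by 4 gives whole numbers: C 4.00, H 9.00
Empirical formula: C4H9
Empirical-formula mass = 57.12 g/mol; 114 ÷ 57.12 ≈ 2, so the molecular formula is C8H18.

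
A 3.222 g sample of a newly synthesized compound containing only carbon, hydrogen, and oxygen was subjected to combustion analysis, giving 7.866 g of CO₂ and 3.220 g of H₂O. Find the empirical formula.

mol C = 7.866 g CO₂ ÷ 44.009 g/mol = 0.17874 mol
mol H = 2 × 3.220 g H₂O ÷ 18.015 g/mol = 0.35748 mol
mass O = 3.222 − (2.1468 + 0.36034) = 0.71486 g → mol O = 0.71486 ÷ 15.999 = 0.044682 mol
Divide by the smallest (0.044682 mol): C 4.000, H 8.001, O 1.000

C4H8O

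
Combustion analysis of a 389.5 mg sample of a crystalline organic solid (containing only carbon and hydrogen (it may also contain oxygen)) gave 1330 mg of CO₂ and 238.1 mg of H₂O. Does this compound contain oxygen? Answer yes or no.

mol C = 1.330 g CO₂ ÷ 44.009 g/mol = 0.030221 mol
mol H = 2 × 0.2381 g H₂O ÷ 18.015 g/mol = 0.026434 mol
C and H together account for 0.38963 g — essentially the entire 0.3895 g sample — so the compound contains no oxygen.

no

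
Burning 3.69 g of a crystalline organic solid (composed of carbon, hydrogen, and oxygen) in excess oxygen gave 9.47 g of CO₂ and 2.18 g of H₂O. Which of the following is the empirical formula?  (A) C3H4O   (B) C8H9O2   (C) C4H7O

mol C = 9.47 g CO₂ ÷ 44.009 g/mol = 0.2152 mol
mol H = 2 × 2.18 g H₂O ÷ 18.015 g/mol = 0.2420 mol
mass O = 3.69 − (2.585 + 0.2440) = 0.8615 g → mol O = 0.8615 ÷ 15.999 = 0.05385 mol
Divide by the smallest (0.05385 mol): C 3.996, H 4.495, O 1.000
Multiplying each by 2 gives whole numbers: C 7.99, H 8.99, O 2.00

(B) C8H9O2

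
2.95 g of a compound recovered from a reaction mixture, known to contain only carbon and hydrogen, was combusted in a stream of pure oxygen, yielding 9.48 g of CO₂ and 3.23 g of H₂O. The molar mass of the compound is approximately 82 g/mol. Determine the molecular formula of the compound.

mol C = 9.48 g CO₂ ÷ 44.009 g/mol = 0.2154 mol
mol H = 2 × 3.23 g H₂O ÷ 18.015 g/mol = 0.3586 mol
Divide by the smallest (0.2154 mol): C 1.000, H 1.665
Multiplying each by 3 gives whole numbers: C 3.00, H 4.99
Empirical formula: C3H5
Empirical-formula mass = 41.07 g/mol; 82 ÷ 41.07 ≈ 2, so the molecular formula is C6H10.

C6H10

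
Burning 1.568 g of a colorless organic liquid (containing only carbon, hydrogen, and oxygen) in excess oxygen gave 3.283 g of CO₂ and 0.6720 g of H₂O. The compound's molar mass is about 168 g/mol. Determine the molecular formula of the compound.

C8H8O4

mol C = 3.283 g CO₂ ÷ 44.009 g/mol = 0.074598 mol
mol H = 2 × 0.6720 g H₂O ÷ 18.015 g/mol = 0.074604 mol
mass O = 1.568 − (0.89600 + 0.075201) = 0.59680 g → mol O = 0.59680 ÷ 15.999 = 0.037302 mol
Divide by the smallest (0.037302 mol): C 2.000, H 2.000, O 1.000
Empirical formula: C2H2O
Empirical-formula mass = 42.04 g/mol; 168 ÷ 42.04 ≈ 4, so the molecular formula is C8H8O4.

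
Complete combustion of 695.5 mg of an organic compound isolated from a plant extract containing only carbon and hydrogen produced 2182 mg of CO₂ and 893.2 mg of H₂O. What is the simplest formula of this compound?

mol C = 2.182 g CO₂ ÷ 44.009 g/mol = 0.049581 mol
mol H = 2 × 0.8932 g H₂O ÷ 18.015 g/mol = 0.099162 mol
Divide by the smallest (0.049581 mol): C 1.000, H 2.000

CH2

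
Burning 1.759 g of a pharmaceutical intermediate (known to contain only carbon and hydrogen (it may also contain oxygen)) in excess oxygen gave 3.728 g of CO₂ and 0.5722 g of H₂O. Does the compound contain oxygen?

yes

mol C = 3.728 g CO₂ ÷ 44.009 g/mol = 0.084710 mol
mol H = 2 × 0.5722 g H₂O ÷ 18.015 g/mol = 0.063525 mol
C and H account for only 1.0815 g of the 1.759 g sample; the remaining 0.67752 g must be oxygen.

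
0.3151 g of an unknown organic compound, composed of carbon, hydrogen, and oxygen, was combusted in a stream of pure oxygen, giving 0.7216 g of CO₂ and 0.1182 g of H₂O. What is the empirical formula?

C5H4O2

mol C = 0.7216 g CO₂ ÷ 44.009 g/mol = 0.016397 mol
mol H = 2 × 0.1182 g H₂O ÷ 18.015 g/mol = 0.013122 mol
mass O = 0.3151 − (0.19694 + 0.013227) = 0.10493 g → mol O = 0.10493 ÷ 15.999 = 0.0065587 mol
Divide by the smallest (0.0065587 mol): C 2.500, H 2.001, O 1.000
Multiplying each by 2 gives whole numbers: C 5.00, H 4.00, O 2.00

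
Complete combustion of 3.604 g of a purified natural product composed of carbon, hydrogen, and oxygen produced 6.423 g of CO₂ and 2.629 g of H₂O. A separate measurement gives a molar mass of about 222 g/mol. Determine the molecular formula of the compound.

mol C = 6.423 g CO₂ ÷ 44.009 g/mol = 0.14595 mol
mol H = 2 × 2.629 g H₂O ÷ 18.015 g/mol = 0.29187 mol
mass O = 3.604 − (1.7530 + 0.29420) = 1.5568 g → mol O = 1.5568 ÷ 15.999 = 0.097308 mol
Divide by the smallest (0.097308 mol): C 1.500, H 2.999, O 1.000
Multiplying each by 2 gives whole numbers: C 3.00, H 6.00, O 2.00
Empirical formula: C3H6O2
Empirical-formula mass = 74.08 g/mol; 222 ÷ 74.08 ≈ 3, so the molecular formula is C9H18O6.

C9H18O6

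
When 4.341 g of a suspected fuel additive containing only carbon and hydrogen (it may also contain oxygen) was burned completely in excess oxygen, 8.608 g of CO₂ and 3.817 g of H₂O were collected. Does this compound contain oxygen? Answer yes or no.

mol C = 8.608 g CO₂ ÷ 44.009 g/mol = 0.19560 mol
mol H = 2 × 3.817 g H₂O ÷ 18.015 g/mol = 0.42376 mol
C and H account for only 2.7765 g of the 4.341 g sample; the remaining 1.5645 g must be oxygen.

yes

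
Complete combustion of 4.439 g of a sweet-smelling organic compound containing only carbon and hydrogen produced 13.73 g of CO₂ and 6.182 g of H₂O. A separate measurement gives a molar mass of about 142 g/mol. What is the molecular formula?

mol C = 13.73 g CO₂ ÷ 44.009 g/mol = 0.31198 mol
mol H = 2 × 6.182 g H₂O ÷ 18.015 g/mol = 0.68632 mol
Divide by the smallest (0.31198 mol): C 1.000, H 2.200
Multiplying each by 5 gives whole numbers: C 5.00, H 11.00
Empirical formula: C5H11
Empirical-formula mass = 71.14 g/mol; 142 ÷ 71.14 ≈ 2, so the molecular formula is C10H22.

C10H22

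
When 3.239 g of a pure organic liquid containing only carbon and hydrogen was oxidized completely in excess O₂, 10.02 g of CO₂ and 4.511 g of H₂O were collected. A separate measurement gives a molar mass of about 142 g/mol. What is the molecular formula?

mol C = 10.02 g CO₂ ÷ 44.009 g/mol = 0.22768 mol
mol H = 2 × 4.511 g H₂O ÷ 18.015 g/mol = 0.50080 mol
Divide by the smallest (0.22768 mol): C 1.000, H 2.200
Multiplying each by 5 gives whole numbers: C 5.00, H 11.00
Empirical formula: C5H11
Empirical-formula mass = 71.14 g/mol; 142 ÷ 71.14 ≈ 2, so the molecular formula is C10H22.

C10H22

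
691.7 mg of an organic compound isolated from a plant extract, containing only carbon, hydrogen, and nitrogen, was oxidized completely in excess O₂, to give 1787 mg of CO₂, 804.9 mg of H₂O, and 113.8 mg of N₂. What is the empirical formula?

mol C = 1.787 g CO₂ ÷ 44.009 g/mol = 0.040605 mol
mol H = 2 × 0.8049 g H₂O ÷ 18.015 g/mol = 0.089359 mol
mol N = 2 × 0.1138 g N₂ ÷ 28.014 g/mol = 0.0081245 mol
Divide by the smallest (0.0081245 mol): C 4.998, H 10.999, N 1.000

C5H11N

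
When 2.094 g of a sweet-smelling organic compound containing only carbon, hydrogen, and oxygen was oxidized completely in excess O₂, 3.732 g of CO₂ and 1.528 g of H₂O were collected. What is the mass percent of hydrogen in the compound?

mol C = 3.732 g CO₂ ÷ 44.009 g/mol = 0.084801 mol
mol H = 2 × 1.528 g H₂O ÷ 18.015 g/mol = 0.16964 mol
mass O = 2.094 − (1.0185 + 0.17099) = 0.90446 g → mol O = 0.90446 ÷ 15.999 = 0.056533 mol
mass % H = 0.17099 g ÷ 2.094 g × 100%

8.17%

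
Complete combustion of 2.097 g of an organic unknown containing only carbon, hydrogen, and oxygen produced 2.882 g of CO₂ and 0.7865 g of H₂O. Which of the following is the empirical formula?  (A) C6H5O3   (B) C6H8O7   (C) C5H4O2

(B) C6H8O7

mol C = 2.882 g CO₂ ÷ 44.009 g/mol = 0.065487 mol
mol H = 2 × 0.7865 g H₂O ÷ 18.015 g/mol = 0.087316 mol
mass O = 2.097 − (0.78656 + 0.088015) = 1.2224 g → mol O = 1.2224 ÷ 15.999 = 0.076406 mol
Divide by the smallest (0.065487 mol): C 1.000, H 1.333, O 1.167
Multiplying each by 6 gives whole numbers: C 6.00, H 8.00, O 7.00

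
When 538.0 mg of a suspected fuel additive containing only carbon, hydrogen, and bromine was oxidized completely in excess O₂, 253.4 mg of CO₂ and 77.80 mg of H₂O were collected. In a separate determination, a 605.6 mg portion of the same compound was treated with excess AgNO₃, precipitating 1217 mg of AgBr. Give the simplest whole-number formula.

mol C = 0.2534 g CO₂ ÷ 44.009 g/mol = 0.0057579 mol
mol H = 2 × 0.07780 g H₂O ÷ 18.015 g/mol = 0.0086372 mol
From the AgBr data: mol Br per gram of compound = (1.217 ÷ 187.772) ÷ 0.6056 = 0.010702 mol/g, so in the 0.5380 g combustion sample mol Br = 0.0057578 mol
Divide by the smallest (0.0057578 mol): C 1.000, H 1.500, Br 1.000
Multiplying each by 2 gives whole numbers: C 2.00, H 3.00, Br 2.00

C2H3Br2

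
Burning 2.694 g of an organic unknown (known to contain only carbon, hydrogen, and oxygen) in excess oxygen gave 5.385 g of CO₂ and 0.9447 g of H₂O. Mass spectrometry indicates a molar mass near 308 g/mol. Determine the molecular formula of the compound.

C14H12O8

mol C = 5.385 g CO₂ ÷ 44.009 g/mol = 0.12236 mol
mol H = 2 × 0.9447 g H₂O ÷ 18.015 g/mol = 0.10488 mol
mass O = 2.694 − (1.4697 + 0.10572) = 1.1186 g → mol O = 1.1186 ÷ 15.999 = 0.069917 mol
Divide by the smallest (0.069917 mol): C 1.750, H 1.500, O 1.000
Multiplying each by 4 gives whole numbers: C 7.00, H 6.00, O 4.00
Empirical formula: C7H6O4
Empirical-formula mass = 154.12 g/mol; 308 ÷ 154.12 ≈ 2, so the molecular formula is C14H12O8.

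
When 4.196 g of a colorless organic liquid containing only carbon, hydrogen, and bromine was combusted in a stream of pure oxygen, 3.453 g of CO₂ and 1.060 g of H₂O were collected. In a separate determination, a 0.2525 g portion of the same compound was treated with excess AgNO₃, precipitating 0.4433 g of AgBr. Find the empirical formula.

mol C = 3.453 g CO₂ ÷ 44.009 g/mol = 0.078461 mol
mol H = 2 × 1.060 g H₂O ÷ 18.015 g/mol = 0.11768 mol
From the AgBr data: mol Br per gram of compound = (0.4433 ÷ 187.772) ÷ 0.2525 = 0.0093499 mol/g, so in the 4.196 g combustion sample mol Br = 0.039232 mol
Divide by the smallest (0.039232 mol): C 2.000, H 3.000, Br 1.000

C2H3Br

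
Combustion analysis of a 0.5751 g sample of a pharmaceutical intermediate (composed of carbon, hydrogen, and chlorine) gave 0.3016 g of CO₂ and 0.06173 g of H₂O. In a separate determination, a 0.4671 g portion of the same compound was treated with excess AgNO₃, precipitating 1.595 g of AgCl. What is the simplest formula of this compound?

CHCl2

mol C = 0.3016 g CO₂ ÷ 44.009 g/mol = 0.0068531 mol
mol H = 2 × 0.06173 g H₂O ÷ 18.015 g/mol = 0.0068532 mol
From the AgCl data: mol Cl per gram of compound = (1.595 ÷ 143.318) ÷ 0.4671 = 0.023826 mol/g, so in the 0.5751 g combustion sample mol Cl = 0.013702 mol
Divide by the smallest (0.0068531 mol): C 1.000, H 1.000, Cl 1.999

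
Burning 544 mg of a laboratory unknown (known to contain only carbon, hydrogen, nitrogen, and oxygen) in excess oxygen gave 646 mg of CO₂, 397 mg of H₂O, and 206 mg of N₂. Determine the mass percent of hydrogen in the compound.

mol C = 0.646 g CO₂ ÷ 44.009 g/mol = 0.01468 mol
mol H = 2 × 0.397 g H₂O ÷ 18.015 g/mol = 0.04407 mol
mol N = 2 × 0.206 g N₂ ÷ 28.014 g/mol = 0.01471 mol
mass O = 0.544 − (0.1763 + 0.04443 + 0.2060) = 0.1173 g → mol O = 0.1173 ÷ 15.999 = 0.007330 mol
mass % H = 0.04443 g ÷ 0.544 g × 100%

8.2%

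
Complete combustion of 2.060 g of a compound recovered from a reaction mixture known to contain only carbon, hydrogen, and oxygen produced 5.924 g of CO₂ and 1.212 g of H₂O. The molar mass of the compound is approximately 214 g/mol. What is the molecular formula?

C14H14O2

mol C = 5.924 g CO₂ ÷ 44.009 g/mol = 0.13461 mol
mol H = 2 × 1.212 g H₂O ÷ 18.015 g/mol = 0.13455 mol
mass O = 2.060 − (1.6168 + 0.13563) = 0.30758 g → mol O = 0.30758 ÷ 15.999 = 0.019225 mol
Divide by the smallest (0.019225 mol): C 7.002, H 6.999, O 1.000
Empirical formula: C7H7O
Empirical-formula mass = 107.13 g/mol; 214 ÷ 107.13 ≈ 2, so the molecular formula is C14H14O2.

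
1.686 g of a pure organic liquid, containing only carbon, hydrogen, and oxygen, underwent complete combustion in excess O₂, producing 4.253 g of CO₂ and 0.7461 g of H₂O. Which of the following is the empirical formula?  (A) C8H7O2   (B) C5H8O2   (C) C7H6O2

(C) C7H6O2

mol C = 4.253 g CO₂ ÷ 44.009 g/mol = 0.096639 mol
mol H = 2 × 0.7461 g H₂O ÷ 18.015 g/mol = 0.082831 mol
mass O = 1.686 − (1.1607 + 0.083494) = 0.44177 g → mol O = 0.44177 ÷ 15.999 = 0.027612 mol
Divide by the smallest (0.027612 mol): C 3.500, H 3.000, O 1.000
Multiplying each by 2 gives whole numbers: C 7.00, H 6.00, O 2.00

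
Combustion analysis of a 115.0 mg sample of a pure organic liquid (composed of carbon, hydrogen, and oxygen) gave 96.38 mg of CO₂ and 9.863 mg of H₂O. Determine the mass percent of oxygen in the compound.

76.17%

mol C = 0.09638 g CO₂ ÷ 44.009 g/mol = 0.0021900 mol
mol H = 2 × 0.009863 g H₂O ÷ 18.015 g/mol = 0.0010950 mol
mass O = 0.1150 − (0.026304 + 0.0011037) = 0.087592 g → mol O = 0.087592 ÷ 15.999 = 0.0054748 mol
mass % O = 0.087592 g ÷ 0.1150 g × 100%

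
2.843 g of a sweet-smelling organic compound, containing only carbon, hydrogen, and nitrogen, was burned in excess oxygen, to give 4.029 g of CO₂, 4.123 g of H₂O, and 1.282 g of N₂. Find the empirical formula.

mol C = 4.029 g CO₂ ÷ 44.009 g/mol = 0.091549 mol
mol H = 2 × 4.123 g H₂O ÷ 18.015 g/mol = 0.45773 mol
mol N = 2 × 1.282 g N₂ ÷ 28.014 g/mol = 0.091526 mol
Divide by the smallest (0.091526 mol): C 1.000, H 5.001, N 1.000

CH5N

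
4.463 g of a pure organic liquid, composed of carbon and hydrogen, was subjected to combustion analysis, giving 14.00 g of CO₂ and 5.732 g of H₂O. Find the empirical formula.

CH2

mol C = 14.00 g CO₂ ÷ 44.009 g/mol = 0.31812 mol
mol H = 2 × 5.732 g H₂O ÷ 18.015 g/mol = 0.63636 mol
Divide by the smallest (0.31812 mol): C 1.000, H 2.000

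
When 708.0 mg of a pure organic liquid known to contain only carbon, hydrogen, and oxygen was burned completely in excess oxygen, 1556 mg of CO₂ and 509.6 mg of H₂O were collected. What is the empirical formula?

mol C = 1.556 g CO₂ ÷ 44.009 g/mol = 0.035356 mol
mol H = 2 × 0.5096 g H₂O ÷ 18.015 g/mol = 0.056575 mol
mass O = 0.7080 − (0.42467 + 0.057028) = 0.22631 g → mol O = 0.22631 ÷ 15.999 = 0.014145 mol
Divide by the smallest (0.014145 mol): C 2.500, H 4.000, O 1.000
Multiplying each by 2 gives whole numbers: C 5.00, H 8.00, O 2.00

C5H8O2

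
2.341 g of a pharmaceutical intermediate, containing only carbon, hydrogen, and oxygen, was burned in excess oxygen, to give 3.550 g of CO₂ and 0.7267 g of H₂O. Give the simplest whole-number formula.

mol C = 3.550 g CO₂ ÷ 44.009 g/mol = 0.080665 mol
mol H = 2 × 0.7267 g H₂O ÷ 18.015 g/mol = 0.080677 mol
mass O = 2.341 − (0.96887 + 0.081323) = 1.2908 g → mol O = 1.2908 ÷ 15.999 = 0.080680 mol
Divide by the smallest (0.080665 mol): C 1.000, H 1.000, O 1.000

CHO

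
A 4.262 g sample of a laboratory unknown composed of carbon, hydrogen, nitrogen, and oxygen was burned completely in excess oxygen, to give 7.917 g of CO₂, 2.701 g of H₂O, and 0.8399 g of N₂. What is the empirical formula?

mol C = 7.917 g CO₂ ÷ 44.009 g/mol = 0.17990 mol
mol H = 2 × 2.701 g H₂O ÷ 18.015 g/mol = 0.29986 mol
mol N = 2 × 0.8399 g N₂ ÷ 28.014 g/mol = 0.059963 mol
mass O = 4.262 − (2.1607 + 0.30226 + 0.83990) = 0.95912 g → mol O = 0.95912 ÷ 15.999 = 0.059949 mol
Divide by the smallest (0.059949 mol): C 3.001, H 5.002, N 1.000, O 1.000

C3H5NO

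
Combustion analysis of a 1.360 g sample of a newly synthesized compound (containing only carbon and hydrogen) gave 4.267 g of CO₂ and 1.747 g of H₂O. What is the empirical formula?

mol C = 4.267 g CO₂ ÷ 44.009 g/mol = 0.096957 mol
mol H = 2 × 1.747 g H₂O ÷ 18.015 g/mol = 0.19395 mol
Divide by the smallest (0.096957 mol): C 1.000, H 2.000

CH2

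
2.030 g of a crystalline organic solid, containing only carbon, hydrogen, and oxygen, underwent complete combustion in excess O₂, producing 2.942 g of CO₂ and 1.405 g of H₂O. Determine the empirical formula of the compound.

C3H7O3

mol C = 2.942 g CO₂ ÷ 44.009 g/mol = 0.066850 mol
mol H = 2 × 1.405 g H₂O ÷ 18.015 g/mol = 0.15598 mol
mass O = 2.030 − (0.80293 + 0.15723) = 1.0698 g → mol O = 1.0698 ÷ 15.999 = 0.066869 mol
Divide by the smallest (0.066850 mol): C 1.000, H 2.333, O 1.000
Multiplying each by 3 gives whole numbers: C 3.00, H 7.00, O 3.00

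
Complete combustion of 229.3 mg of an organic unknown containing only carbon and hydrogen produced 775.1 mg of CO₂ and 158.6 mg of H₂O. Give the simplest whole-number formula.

CH

mol C = 0.7751 g CO₂ ÷ 44.009 g/mol = 0.017612 mol
mol H = 2 × 0.1586 g H₂O ÷ 18.015 g/mol = 0.017608 mol
Divide by the smallest (0.017608 mol): C 1.000, H 1.000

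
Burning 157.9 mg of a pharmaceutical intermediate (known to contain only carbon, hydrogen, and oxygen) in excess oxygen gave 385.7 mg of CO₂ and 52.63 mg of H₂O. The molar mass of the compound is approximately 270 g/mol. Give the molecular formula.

mol C = 0.3857 g CO₂ ÷ 44.009 g/mol = 0.0087641 mol
mol H = 2 × 0.05263 g H₂O ÷ 18.015 g/mol = 0.0058429 mol
mass O = 0.1579 − (0.10527 + 0.0058897) = 0.046745 g → mol O = 0.046745 ÷ 15.999 = 0.0029217 mol
Divide by the smallest (0.0029217 mol): C 3.000, H 2.000, O 1.000
Empirical formula: C3H2O
Empirical-formula mass = 54.05 g/mol; 270 ÷ 54.05 ≈ 5, so the molecular formula is C15H10O5.

C15H10O5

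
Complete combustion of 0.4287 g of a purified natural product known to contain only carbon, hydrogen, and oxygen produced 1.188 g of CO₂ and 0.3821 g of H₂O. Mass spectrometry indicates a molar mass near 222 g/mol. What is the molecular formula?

mol C = 1.188 g CO₂ ÷ 44.009 g/mol = 0.026994 mol
mol H = 2 × 0.3821 g H₂O ÷ 18.015 g/mol = 0.042420 mol
mass O = 0.4287 − (0.32423 + 0.042760) = 0.061710 g → mol O = 0.061710 ÷ 15.999 = 0.0038571 mol
Divide by the smallest (0.0038571 mol): C 6.999, H 10.998, O 1.000
Empirical formula: C7H11O
Empirical-formula mass = 111.16 g/mol; 222 ÷ 111.16 ≈ 2, so the molecular formula is C14H22O2.

C14H22O2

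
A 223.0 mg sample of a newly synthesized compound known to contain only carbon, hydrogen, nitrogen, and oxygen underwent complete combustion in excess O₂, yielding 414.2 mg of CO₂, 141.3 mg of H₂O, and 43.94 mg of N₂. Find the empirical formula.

mol C = 0.4142 g CO₂ ÷ 44.009 g/mol = 0.0094117 mol
mol H = 2 × 0.1413 g H₂O ÷ 18.015 g/mol = 0.015687 mol
mol N = 2 × 0.04394 g N₂ ÷ 28.014 g/mol = 0.0031370 mol
mass O = 0.2230 − (0.11304 + 0.015812 + 0.043940) = 0.050204 g → mol O = 0.050204 ÷ 15.999 = 0.0031379 mol
Divide by the smallest (0.0031370 mol): C 3.000, H 5.001, N 1.000, O 1.000

C3H5NO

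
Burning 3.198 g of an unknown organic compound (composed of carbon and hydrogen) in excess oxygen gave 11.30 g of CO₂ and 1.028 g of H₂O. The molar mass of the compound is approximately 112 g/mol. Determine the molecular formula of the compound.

C9H4

mol C = 11.30 g CO₂ ÷ 44.009 g/mol = 0.25677 mol
mol H = 2 × 1.028 g H₂O ÷ 18.015 g/mol = 0.11413 mol
Divide by the smallest (0.11413 mol): C 2.250, H 1.000
Multiplying each by 4 gives whole numbers: C 9.00, H 4.00
Empirical formula: C9H4
Empirical-formula mass = 112.13 g/mol; 112 ÷ 112.13 ≈ 1, so the molecular formula is C9H4.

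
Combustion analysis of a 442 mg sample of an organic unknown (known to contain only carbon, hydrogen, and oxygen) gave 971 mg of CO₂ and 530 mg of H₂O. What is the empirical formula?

mol C = 0.971 g CO₂ ÷ 44.009 g/mol = 0.02206 mol
mol H = 2 × 0.530 g H₂O ÷ 18.015 g/mol = 0.05884 mol
mass O = 0.442 − (0.2650 + 0.05931) = 0.1177 g → mol O = 0.1177 ÷ 15.999 = 0.007356 mol
Divide by the smallest (0.007356 mol): C 3.000, H 7.999, O 1.000

C3H8O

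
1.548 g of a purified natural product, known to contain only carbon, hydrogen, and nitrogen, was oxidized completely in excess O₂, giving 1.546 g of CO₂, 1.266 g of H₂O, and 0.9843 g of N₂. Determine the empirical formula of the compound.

mol C = 1.546 g CO₂ ÷ 44.009 g/mol = 0.035129 mol
mol H = 2 × 1.266 g H₂O ÷ 18.015 g/mol = 0.14055 mol
mol N = 2 × 0.9843 g N₂ ÷ 28.014 g/mol = 0.070272 mol
Divide by the smallest (0.035129 mol): C 1.000, H 4.001, N 2.000

CH4N2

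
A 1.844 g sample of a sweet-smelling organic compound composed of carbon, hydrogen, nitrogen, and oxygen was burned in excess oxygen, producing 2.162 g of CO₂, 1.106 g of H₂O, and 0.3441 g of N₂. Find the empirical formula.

C2H5NO2

mol C = 2.162 g CO₂ ÷ 44.009 g/mol = 0.049126 mol
mol H = 2 × 1.106 g H₂O ÷ 18.015 g/mol = 0.12279 mol
mol N = 2 × 0.3441 g N₂ ÷ 28.014 g/mol = 0.024566 mol
mass O = 1.844 − (0.59006 + 0.12377 + 0.34410) = 0.78607 g → mol O = 0.78607 ÷ 15.999 = 0.049133 mol
Divide by the smallest (0.024566 mol): C 2.000, H 4.998, N 1.000, O 2.000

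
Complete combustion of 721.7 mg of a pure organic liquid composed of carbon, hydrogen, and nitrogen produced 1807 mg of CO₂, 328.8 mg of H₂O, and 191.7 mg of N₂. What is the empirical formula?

C9H8N3

mol C = 1.807 g CO₂ ÷ 44.009 g/mol = 0.041060 mol
mol H = 2 × 0.3288 g H₂O ÷ 18.015 g/mol = 0.036503 mol
mol N = 2 × 0.1917 g N₂ ÷ 28.014 g/mol = 0.013686 mol
Divide by the smallest (0.013686 mol): C 3.000, H 2.667, N 1.000
Multiplying each by 3 gives whole numbers: C 9.00, H 8.00, N 3.00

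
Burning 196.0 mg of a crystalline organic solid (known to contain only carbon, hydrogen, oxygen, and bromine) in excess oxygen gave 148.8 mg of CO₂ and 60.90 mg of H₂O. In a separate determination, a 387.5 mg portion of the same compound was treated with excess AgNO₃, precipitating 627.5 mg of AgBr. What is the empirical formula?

C4H8Br2O

mol C = 0.1488 g CO₂ ÷ 44.009 g/mol = 0.0033811 mol
mol H = 2 × 0.06090 g H₂O ÷ 18.015 g/mol = 0.0067610 mol
From the AgBr data: mol Br per gram of compound = (0.6275 ÷ 187.772) ÷ 0.3875 = 0.0086240 mol/g, so in the 0.1960 g combustion sample mol Br = 0.0016903 mol
mass O = 0.1960 − (0.040611 + 0.0068151 + 0.13506) = 0.013511 g → mol O = 0.013511 ÷ 15.999 = 0.00084451 mol
Divide by the smallest (0.00084451 mol): C 4.004, H 8.006, Br 2.002, O 1.000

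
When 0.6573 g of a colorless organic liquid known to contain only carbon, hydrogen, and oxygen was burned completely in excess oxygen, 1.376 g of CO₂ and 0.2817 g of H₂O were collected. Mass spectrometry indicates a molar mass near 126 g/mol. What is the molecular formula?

mol C = 1.376 g CO₂ ÷ 44.009 g/mol = 0.031266 mol
mol H = 2 × 0.2817 g H₂O ÷ 18.015 g/mol = 0.031274 mol
mass O = 0.6573 − (0.37554 + 0.031524) = 0.25024 g → mol O = 0.25024 ÷ 15.999 = 0.015641 mol
Divide by the smallest (0.015641 mol): C 1.999, H 2.000, O 1.000
Empirical formula: C2H2O
Empirical-formula mass = 42.04 g/mol; 126 ÷ 42.04 ≈ 3, so the molecular formula is C6H6O3.

C6H6O3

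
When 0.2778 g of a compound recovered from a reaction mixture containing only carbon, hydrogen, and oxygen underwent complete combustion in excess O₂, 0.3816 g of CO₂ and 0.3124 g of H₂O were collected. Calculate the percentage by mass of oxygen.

49.93%

mol C = 0.3816 g CO₂ ÷ 44.009 g/mol = 0.0086710 mol
mol H = 2 × 0.3124 g H₂O ÷ 18.015 g/mol = 0.034682 mol
mass O = 0.2778 − (0.10415 + 0.034960) = 0.13869 g → mol O = 0.13869 ÷ 15.999 = 0.0086689 mol
mass % O = 0.13869 g ÷ 0.2778 g × 100%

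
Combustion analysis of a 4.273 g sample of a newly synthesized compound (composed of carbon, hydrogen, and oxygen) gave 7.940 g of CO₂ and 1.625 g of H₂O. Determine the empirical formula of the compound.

C3H3O2

mol C = 7.940 g CO₂ ÷ 44.009 g/mol = 0.18042 mol
mol H = 2 × 1.625 g H₂O ÷ 18.015 g/mol = 0.18041 mol
mass O = 4.273 − (2.1670 + 0.18185) = 1.9242 g → mol O = 1.9242 ÷ 15.999 = 0.12027 mol
Divide by the smallest (0.12027 mol): C 1.500, H 1.500, O 1.000
Multiplying each by 2 gives whole numbers: C 3.00, H 3.00, O 2.00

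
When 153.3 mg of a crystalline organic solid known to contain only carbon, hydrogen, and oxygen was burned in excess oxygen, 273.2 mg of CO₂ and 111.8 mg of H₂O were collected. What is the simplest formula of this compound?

C3H6O2

mol C = 0.2732 g CO₂ ÷ 44.009 g/mol = 0.0062078 mol
mol H = 2 × 0.1118 g H₂O ÷ 18.015 g/mol = 0.012412 mol
mass O = 0.1533 − (0.074562 + 0.012511) = 0.066227 g → mol O = 0.066227 ÷ 15.999 = 0.0041394 mol
Divide by the smallest (0.0041394 mol): C 1.500, H 2.998, O 1.000
Multiplying each by 2 gives whole numbers: C 3.00, H 6.00, O 2.00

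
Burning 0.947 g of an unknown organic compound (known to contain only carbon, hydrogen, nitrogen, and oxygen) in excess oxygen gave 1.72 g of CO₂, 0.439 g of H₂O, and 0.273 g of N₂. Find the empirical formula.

mol C = 1.72 g CO₂ ÷ 44.009 g/mol = 0.03908 mol
mol H = 2 × 0.439 g H₂O ÷ 18.015 g/mol = 0.04874 mol
mol N = 2 × 0.273 g N₂ ÷ 28.014 g/mol = 0.01949 mol
mass O = 0.947 − (0.4694 + 0.04913 + 0.2730) = 0.1554 g → mol O = 0.1554 ÷ 15.999 = 0.009716 mol
Divide by the smallest (0.009716 mol): C 4.022, H 5.016, N 2.006, O 1.000

C4H5N2O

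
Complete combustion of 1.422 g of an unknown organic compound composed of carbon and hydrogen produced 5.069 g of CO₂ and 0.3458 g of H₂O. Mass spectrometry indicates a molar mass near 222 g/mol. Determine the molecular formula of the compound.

C18H6

mol C = 5.069 g CO₂ ÷ 44.009 g/mol = 0.11518 mol
mol H = 2 × 0.3458 g H₂O ÷ 18.015 g/mol = 0.038390 mol
Divide by the smallest (0.038390 mol): C 3.000, H 1.000
Empirical formula: C3H
Empirical-formula mass = 37.04 g/mol; 222 ÷ 37.04 ≈ 6, so the molecular formula is C18H6.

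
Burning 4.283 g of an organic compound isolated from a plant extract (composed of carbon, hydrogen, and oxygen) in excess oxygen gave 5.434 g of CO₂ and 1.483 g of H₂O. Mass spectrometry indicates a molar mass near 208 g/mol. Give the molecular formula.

mol C = 5.434 g CO₂ ÷ 44.009 g/mol = 0.12347 mol
mol H = 2 × 1.483 g H₂O ÷ 18.015 g/mol = 0.16464 mol
mass O = 4.283 − (1.4831 + 0.16596) = 2.6340 g → mol O = 2.6340 ÷ 15.999 = 0.16463 mol
Divide by the smallest (0.12347 mol): C 1.000, H 1.333, O 1.333
Multiplying each by 3 gives whole numbers: C 3.00, H 4.00, O 4.00
Empirical formula: C3H4O4
Empirical-formula mass = 104.06 g/mol; 208 ÷ 104.06 ≈ 2, so the molecular formula is C6H8O8.

C6H8O8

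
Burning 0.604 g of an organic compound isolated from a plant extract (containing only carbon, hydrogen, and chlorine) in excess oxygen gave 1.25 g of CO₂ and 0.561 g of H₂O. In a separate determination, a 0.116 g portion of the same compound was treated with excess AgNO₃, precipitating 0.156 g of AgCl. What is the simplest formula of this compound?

C5H11Cl

mol C = 1.25 g CO₂ ÷ 44.009 g/mol = 0.02840 mol
mol H = 2 × 0.561 g H₂O ÷ 18.015 g/mol = 0.06228 mol
From the AgCl data: mol Cl per gram of compound = (0.156 ÷ 143.318) ÷ 0.116 = 0.009384 mol/g, so in the 0.604 g combustion sample mol Cl = 0.005668 mol
Divide by the smallest (0.005668 mol): C 5.011, H 10.989, Cl 1.000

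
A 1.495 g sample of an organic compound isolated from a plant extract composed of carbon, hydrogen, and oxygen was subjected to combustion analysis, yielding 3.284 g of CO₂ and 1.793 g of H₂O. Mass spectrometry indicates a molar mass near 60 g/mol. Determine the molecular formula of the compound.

C3H8O

mol C = 3.284 g CO₂ ÷ 44.009 g/mol = 0.074621 mol
mol H = 2 × 1.793 g H₂O ÷ 18.015 g/mol = 0.19906 mol
mass O = 1.495 − (0.89627 + 0.20065) = 0.39808 g → mol O = 0.39808 ÷ 15.999 = 0.024881 mol
Divide by the smallest (0.024881 mol): C 2.999, H 8.000, O 1.000
Empirical formula: C3H8O
Empirical-formula mass = 60.10 g/mol; 60 ÷ 60.10 ≈ 1, so the molecular formula is C3H8O.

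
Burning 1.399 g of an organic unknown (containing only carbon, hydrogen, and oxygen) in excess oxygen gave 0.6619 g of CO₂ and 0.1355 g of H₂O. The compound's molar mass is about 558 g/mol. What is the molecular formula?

C6H6O30

mol C = 0.6619 g CO₂ ÷ 44.009 g/mol = 0.015040 mol
mol H = 2 × 0.1355 g H₂O ÷ 18.015 g/mol = 0.015043 mol
mass O = 1.399 − (0.18065 + 0.015163) = 1.2032 g → mol O = 1.2032 ÷ 15.999 = 0.075204 mol
Divide by the smallest (0.015040 mol): C 1.000, H 1.000, O 5.000
Empirical formula: CHO5
Empirical-formula mass = 93.01 g/mol; 558 ÷ 93.01 ≈ 6, so the molecular formula is C6H6O30.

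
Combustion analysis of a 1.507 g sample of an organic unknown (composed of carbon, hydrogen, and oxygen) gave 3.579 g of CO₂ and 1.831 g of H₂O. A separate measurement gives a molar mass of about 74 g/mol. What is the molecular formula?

mol C = 3.579 g CO₂ ÷ 44.009 g/mol = 0.081324 mol
mol H = 2 × 1.831 g H₂O ÷ 18.015 g/mol = 0.20328 mol
mass O = 1.507 − (0.97679 + 0.20490) = 0.32531 g → mol O = 0.32531 ÷ 15.999 = 0.020333 mol
Divide by the smallest (0.020333 mol): C 4.000, H 9.997, O 1.000
Empirical formula: C4H10O
Empirical-formula mass = 74.12 g/mol; 74 ÷ 74.12 ≈ 1, so the molecular formula is C4H10O.

C4H10O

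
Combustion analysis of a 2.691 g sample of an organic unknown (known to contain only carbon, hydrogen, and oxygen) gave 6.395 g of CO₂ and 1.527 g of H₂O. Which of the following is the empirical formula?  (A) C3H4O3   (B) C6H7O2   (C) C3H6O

mol C = 6.395 g CO₂ ÷ 44.009 g/mol = 0.14531 mol
mol H = 2 × 1.527 g H₂O ÷ 18.015 g/mol = 0.16953 mol
mass O = 2.691 − (1.7453 + 0.17088) = 0.77479 g → mol O = 0.77479 ÷ 15.999 = 0.048427 mol
Divide by the smallest (0.048427 mol): C 3.001, H 3.501, O 1.000
Multiplying each by 2 gives whole numbers: C 6.00, H 7.00, O 2.00

(B) C6H7O2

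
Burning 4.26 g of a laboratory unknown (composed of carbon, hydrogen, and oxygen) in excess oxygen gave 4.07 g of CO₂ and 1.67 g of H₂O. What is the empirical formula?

mol C = 4.07 g CO₂ ÷ 44.009 g/mol = 0.09248 mol
mol H = 2 × 1.67 g H₂O ÷ 18.015 g/mol = 0.1854 mol
mass O = 4.26 − (1.111 + 0.1869) = 2.962 g → mol O = 2.962 ÷ 15.999 = 0.1852 mol
Divide by the smallest (0.09248 mol): C 1.000, H 2.005, O 2.002

CH2O2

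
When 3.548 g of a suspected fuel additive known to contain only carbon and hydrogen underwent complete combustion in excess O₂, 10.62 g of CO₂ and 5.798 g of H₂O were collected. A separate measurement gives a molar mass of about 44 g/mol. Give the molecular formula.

mol C = 10.62 g CO₂ ÷ 44.009 g/mol = 0.24131 mol
mol H = 2 × 5.798 g H₂O ÷ 18.015 g/mol = 0.64369 mol
Divide by the smallest (0.24131 mol): C 1.000, H 2.667
Multiplying each by 3 gives whole numbers: C 3.00, H 8.00
Empirical formula: C3H8
Empirical-formula mass = 44.10 g/mol; 44 ÷ 44.10 ≈ 1, so the molecular formula is C3H8.

C3H8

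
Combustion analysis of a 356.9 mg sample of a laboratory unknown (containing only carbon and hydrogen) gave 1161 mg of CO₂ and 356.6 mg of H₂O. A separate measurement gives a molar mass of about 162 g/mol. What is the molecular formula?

C12H18

mol C = 1.161 g CO₂ ÷ 44.009 g/mol = 0.026381 mol
mol H = 2 × 0.3566 g H₂O ÷ 18.015 g/mol = 0.039589 mol
Divide by the smallest (0.026381 mol): C 1.000, H 1.501
Multiplying each by 2 gives whole numbers: C 2.00, H 3.00
Empirical formula: C2H3
Empirical-formula mass = 27.05 g/mol; 162 ÷ 27.05 ≈ 6, so the molecular formula is C12H18.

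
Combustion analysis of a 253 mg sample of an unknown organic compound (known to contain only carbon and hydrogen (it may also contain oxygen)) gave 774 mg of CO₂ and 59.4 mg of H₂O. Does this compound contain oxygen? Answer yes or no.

yes

mol C = 0.774 g CO₂ ÷ 44.009 g/mol = 0.01759 mol
mol H = 2 × 0.0594 g H₂O ÷ 18.015 g/mol = 0.006595 mol
C and H account for only 0.2179 g of the 0.253 g sample; the remaining 0.03511 g must be oxygen.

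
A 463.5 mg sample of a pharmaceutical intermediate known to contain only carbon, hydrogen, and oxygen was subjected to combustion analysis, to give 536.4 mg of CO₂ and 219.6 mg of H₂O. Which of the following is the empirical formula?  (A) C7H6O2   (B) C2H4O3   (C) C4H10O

mol C = 0.5364 g CO₂ ÷ 44.009 g/mol = 0.012188 mol
mol H = 2 × 0.2196 g H₂O ÷ 18.015 g/mol = 0.024380 mol
mass O = 0.4635 − (0.14640 + 0.024575) = 0.29253 g → mol O = 0.29253 ÷ 15.999 = 0.018284 mol
Divide by the smallest (0.012188 mol): C 1.000, H 2.000, O 1.500
Multiplying each by 2 gives whole numbers: C 2.00, H 4.00, O 3.00

(B) C2H4O3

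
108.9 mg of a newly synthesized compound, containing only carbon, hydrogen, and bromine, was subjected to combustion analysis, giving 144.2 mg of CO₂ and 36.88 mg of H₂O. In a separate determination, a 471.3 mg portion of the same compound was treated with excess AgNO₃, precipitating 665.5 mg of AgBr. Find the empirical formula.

mol C = 0.1442 g CO₂ ÷ 44.009 g/mol = 0.0032766 mol
mol H = 2 × 0.03688 g H₂O ÷ 18.015 g/mol = 0.0040944 mol
From the AgBr data: mol Br per gram of compound = (0.6655 ÷ 187.772) ÷ 0.4713 = 0.0075200 mol/g, so in the 0.1089 g combustion sample mol Br = 0.00081893 mol
Divide by the smallest (0.00081893 mol): C 4.001, H 5.000, Br 1.000

C4H5Br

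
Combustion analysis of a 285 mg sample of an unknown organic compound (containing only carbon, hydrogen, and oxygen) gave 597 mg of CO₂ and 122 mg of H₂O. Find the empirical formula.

C2H2O

mol C = 0.597 g CO₂ ÷ 44.009 g/mol = 0.01357 mol
mol H = 2 × 0.122 g H₂O ÷ 18.015 g/mol = 0.01354 mol
mass O = 0.285 − (0.1629 + 0.01365) = 0.1084 g → mol O = 0.1084 ÷ 15.999 = 0.006776 mol
Divide by the smallest (0.006776 mol): C 2.002, H 1.999, O 1.000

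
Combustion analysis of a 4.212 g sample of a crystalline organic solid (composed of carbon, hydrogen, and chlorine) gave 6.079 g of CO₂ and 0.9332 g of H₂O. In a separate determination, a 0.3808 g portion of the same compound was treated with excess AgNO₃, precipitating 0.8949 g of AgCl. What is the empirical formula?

C4H3Cl2

mol C = 6.079 g CO₂ ÷ 44.009 g/mol = 0.13813 mol
mol H = 2 × 0.9332 g H₂O ÷ 18.015 g/mol = 0.10360 mol
From the AgCl data: mol Cl per gram of compound = (0.8949 ÷ 143.318) ÷ 0.3808 = 0.016397 mol/g, so in the 4.212 g combustion sample mol Cl = 0.069066 mol
Divide by the smallest (0.069066 mol): C 2.000, H 1.500, Cl 1.000
Multiplying each by 2 gives whole numbers: C 4.00, H 3.00, Cl 2.00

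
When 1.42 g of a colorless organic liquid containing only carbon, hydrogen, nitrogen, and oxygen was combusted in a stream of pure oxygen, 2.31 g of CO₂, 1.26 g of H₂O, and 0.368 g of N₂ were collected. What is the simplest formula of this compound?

mol C = 2.31 g CO₂ ÷ 44.009 g/mol = 0.05249 mol
mol H = 2 × 1.26 g H₂O ÷ 18.015 g/mol = 0.1399 mol
mol N = 2 × 0.368 g N₂ ÷ 28.014 g/mol = 0.02627 mol
mass O = 1.42 − (0.6304 + 0.1410 + 0.3680) = 0.2805 g → mol O = 0.2805 ÷ 15.999 = 0.01754 mol
Divide by the smallest (0.01754 mol): C 2.993, H 7.977, N 1.498, O 1.000
Multiplying each by 2 gives whole numbers: C 5.99, H 15.95, N 3.00, O 2.00

C6H16N3O2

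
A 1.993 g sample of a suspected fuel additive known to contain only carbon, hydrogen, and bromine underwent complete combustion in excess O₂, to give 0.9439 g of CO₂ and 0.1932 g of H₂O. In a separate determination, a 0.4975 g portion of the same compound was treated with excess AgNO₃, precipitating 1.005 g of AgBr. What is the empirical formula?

CHBr

mol C = 0.9439 g CO₂ ÷ 44.009 g/mol = 0.021448 mol
mol H = 2 × 0.1932 g H₂O ÷ 18.015 g/mol = 0.021449 mol
From the AgBr data: mol Br per gram of compound = (1.005 ÷ 187.772) ÷ 0.4975 = 0.010758 mol/g, so in the 1.993 g combustion sample mol Br = 0.021441 mol
Divide by the smallest (0.021441 mol): C 1.000, H 1.000, Br 1.000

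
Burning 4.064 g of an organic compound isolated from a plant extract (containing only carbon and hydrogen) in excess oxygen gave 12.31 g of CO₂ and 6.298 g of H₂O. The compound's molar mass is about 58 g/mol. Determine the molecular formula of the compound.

mol C = 12.31 g CO₂ ÷ 44.009 g/mol = 0.27972 mol
mol H = 2 × 6.298 g H₂O ÷ 18.015 g/mol = 0.69920 mol
Divide by the smallest (0.27972 mol): C 1.000, H 2.500
Multiplying each by 2 gives whole numbers: C 2.00, H 5.00
Empirical formula: C2H5
Empirical-formula mass = 29.06 g/mol; 58 ÷ 29.06 ≈ 2, so the molecular formula is C4H10.

C4H10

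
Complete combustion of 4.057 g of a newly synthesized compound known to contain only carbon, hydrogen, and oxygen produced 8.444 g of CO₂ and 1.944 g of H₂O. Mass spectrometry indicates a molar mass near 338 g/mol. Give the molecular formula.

C16H18O8

mol C = 8.444 g CO₂ ÷ 44.009 g/mol = 0.19187 mol
mol H = 2 × 1.944 g H₂O ÷ 18.015 g/mol = 0.21582 mol
mass O = 4.057 − (2.3045 + 0.21755) = 1.5349 g → mol O = 1.5349 ÷ 15.999 = 0.095938 mol
Divide by the smallest (0.095938 mol): C 2.000, H 2.250, O 1.000
Multiplying each by 4 gives whole numbers: C 8.00, H 9.00, O 4.00
Empirical formula: C8H9O4
Empirical-formula mass = 169.16 g/mol; 338 ÷ 169.16 ≈ 2, so the molecular formula is C16H18O8.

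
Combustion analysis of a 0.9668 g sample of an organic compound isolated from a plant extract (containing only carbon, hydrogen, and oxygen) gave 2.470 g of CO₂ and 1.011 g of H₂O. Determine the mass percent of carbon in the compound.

69.73%

mol C = 2.470 g CO₂ ÷ 44.009 g/mol = 0.056125 mol
mol H = 2 × 1.011 g H₂O ÷ 18.015 g/mol = 0.11224 mol
mass O = 0.9668 − (0.67412 + 0.11314) = 0.17955 g → mol O = 0.17955 ÷ 15.999 = 0.011222 mol
mass % C = 0.67412 g ÷ 0.9668 g × 100%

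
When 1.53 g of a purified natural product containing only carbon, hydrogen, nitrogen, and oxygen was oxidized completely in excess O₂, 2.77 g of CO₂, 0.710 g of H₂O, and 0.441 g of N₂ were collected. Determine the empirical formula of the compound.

mol C = 2.77 g CO₂ ÷ 44.009 g/mol = 0.06294 mol
mol H = 2 × 0.710 g H₂O ÷ 18.015 g/mol = 0.07882 mol
mol N = 2 × 0.441 g N₂ ÷ 28.014 g/mol = 0.03148 mol
mass O = 1.53 − (0.7560 + 0.07945 + 0.4410) = 0.2536 g → mol O = 0.2536 ÷ 15.999 = 0.01585 mol
Divide by the smallest (0.01585 mol): C 3.972, H 4.974, N 1.987, O 1.000

C4H5N2O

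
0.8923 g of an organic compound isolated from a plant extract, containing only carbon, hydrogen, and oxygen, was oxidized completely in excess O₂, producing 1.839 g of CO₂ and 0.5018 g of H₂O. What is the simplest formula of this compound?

mol C = 1.839 g CO₂ ÷ 44.009 g/mol = 0.041787 mol
mol H = 2 × 0.5018 g H₂O ÷ 18.015 g/mol = 0.055709 mol
mass O = 0.8923 − (0.50190 + 0.056155) = 0.33424 g → mol O = 0.33424 ÷ 15.999 = 0.020891 mol
Divide by the smallest (0.020891 mol): C 2.000, H 2.667, O 1.000
Multiplying each by 3 gives whole numbers: C 6.00, H 8.00, O 3.00

C6H8O3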